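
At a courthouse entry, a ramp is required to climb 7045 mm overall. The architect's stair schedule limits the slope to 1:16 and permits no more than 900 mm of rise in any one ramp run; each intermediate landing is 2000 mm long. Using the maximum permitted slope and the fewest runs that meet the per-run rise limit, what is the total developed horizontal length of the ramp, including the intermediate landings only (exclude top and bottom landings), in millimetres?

126720 mm

7045 / 900 = 7.828 → round up to 8 ramp runs. That means 7 intermediate landings.
Ramp run (horizontal) at 1:16: 7045 × 16 = 112720 mm.
7 intermediate landings contribute 7 × 2000 = 14000 mm.
Total developed length = 112720 + 14000 = 126720 mm.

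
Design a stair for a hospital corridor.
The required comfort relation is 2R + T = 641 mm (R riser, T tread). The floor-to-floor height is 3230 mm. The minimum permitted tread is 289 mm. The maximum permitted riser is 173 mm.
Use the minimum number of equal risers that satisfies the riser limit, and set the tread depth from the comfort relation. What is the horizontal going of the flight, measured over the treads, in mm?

5418 mm

3230 / 173 = 18.671 → round up to 19 risers.
R = 3230 ÷ 19 = 170 mm.
Tread T = 641 − 2 × 170 = 301 mm (≥ 289 mm).
19 risers give 18 treads; going = 18 × 301 = 5418 mm.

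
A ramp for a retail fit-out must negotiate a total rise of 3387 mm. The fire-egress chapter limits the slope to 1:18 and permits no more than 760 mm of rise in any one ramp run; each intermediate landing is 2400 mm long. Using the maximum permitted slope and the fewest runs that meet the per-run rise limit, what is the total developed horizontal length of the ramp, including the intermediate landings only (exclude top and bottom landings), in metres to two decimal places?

3387 / 760 = 4.457 → round up to 5 ramp runs. That means 4 intermediate landings.
Horizontal run for 3387 mm of rise at 1:18 is 3387 × 18 = 60966 mm.
4 intermediate landings contribute 4 × 2400 = 9600 mm.
Total developed length = 60966 + 9600 = 70566 mm.
= 70.57 m.

70.57 m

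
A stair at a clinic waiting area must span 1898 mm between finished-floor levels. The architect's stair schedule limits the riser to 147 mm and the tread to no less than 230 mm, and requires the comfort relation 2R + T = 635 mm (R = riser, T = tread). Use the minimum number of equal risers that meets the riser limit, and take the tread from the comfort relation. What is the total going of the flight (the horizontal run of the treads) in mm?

⌈1898/147⌉ = 13 risers.
Each riser is 1898/13 = 146 mm (≤ 147 mm).
From 2R + T = 635: T = 635 − 292 = 343 mm.
Treads = 13 − 1 = 12; going = 12 × 343 = 4116 mm.

4116 mm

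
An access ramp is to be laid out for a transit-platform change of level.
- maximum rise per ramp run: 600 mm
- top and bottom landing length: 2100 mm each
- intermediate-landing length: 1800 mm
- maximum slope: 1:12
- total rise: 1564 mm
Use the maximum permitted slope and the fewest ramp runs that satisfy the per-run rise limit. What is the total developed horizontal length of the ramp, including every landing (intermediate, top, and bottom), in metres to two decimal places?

1564 / 600 = 2.61, so 3 ramp runs are needed. That means 2 intermediate landings.
Horizontal run for 1564 mm of rise at 1:12 is 1564 × 12 = 18768 mm.
2 intermediate landings contribute 2 × 1800 = 3600 mm.
Top and bottom landings: 2 × 2100 = 4200 mm.
Total = 18768 + 3600 + 4200 = 26568 mm.
= 26.57 m.

26.57 m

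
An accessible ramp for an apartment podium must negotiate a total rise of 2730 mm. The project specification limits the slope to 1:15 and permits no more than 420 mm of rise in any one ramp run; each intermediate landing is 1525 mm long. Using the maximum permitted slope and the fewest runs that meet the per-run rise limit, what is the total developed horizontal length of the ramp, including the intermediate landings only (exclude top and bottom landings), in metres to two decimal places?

2730 / 420 = 6.500 → round up to 7 ramp runs. That means 6 intermediate landings.
Horizontal run for 2730 mm of rise at 1:15 is 2730 × 15 = 40950 mm.
6 intermediate landings contribute 6 × 1525 = 9150 mm.
Total developed length = 40950 + 9150 = 50100 mm.
= 50.10 m.

50.10 m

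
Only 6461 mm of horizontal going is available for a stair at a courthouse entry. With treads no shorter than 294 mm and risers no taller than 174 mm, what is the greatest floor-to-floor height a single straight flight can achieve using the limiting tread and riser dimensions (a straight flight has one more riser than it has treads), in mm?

3828 mm

6461 / 294 = 21.98, so 21 treads fit.
Risers = treads + 1 = 22.
Maximum height = 22 × 174 = 3828 mm.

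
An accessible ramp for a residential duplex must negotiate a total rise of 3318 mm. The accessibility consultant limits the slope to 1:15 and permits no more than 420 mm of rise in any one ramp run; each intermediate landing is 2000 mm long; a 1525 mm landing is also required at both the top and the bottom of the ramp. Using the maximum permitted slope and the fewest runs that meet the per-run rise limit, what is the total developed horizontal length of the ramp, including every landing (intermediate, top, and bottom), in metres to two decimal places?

⌈3318/420⌉ = 8 ramp runs. That means 7 intermediate landings.
Ramp run (horizontal) at 1:15: 3318 × 15 = 49770 mm.
Intermediate landings: 7 × 2000 = 14000 mm.
Top and bottom landings: 2 × 1525 = 3050 mm.
Total = 49770 + 14000 + 3050 = 66820 mm.
= 66.82 m.

66.82 m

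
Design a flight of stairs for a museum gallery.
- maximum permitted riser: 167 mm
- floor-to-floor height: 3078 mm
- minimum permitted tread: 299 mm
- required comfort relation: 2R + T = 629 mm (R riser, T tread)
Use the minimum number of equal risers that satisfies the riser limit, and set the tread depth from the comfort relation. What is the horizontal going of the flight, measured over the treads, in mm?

5490 mm

⌈3078/167⌉ = 19 risers.
Riser R = 3078 / 19 = 162 mm, within the 167 mm limit.
From 2R + T = 629: T = 629 − 324 = 305 mm.
19 risers give 18 treads; going = 18 × 305 = 5490 mm.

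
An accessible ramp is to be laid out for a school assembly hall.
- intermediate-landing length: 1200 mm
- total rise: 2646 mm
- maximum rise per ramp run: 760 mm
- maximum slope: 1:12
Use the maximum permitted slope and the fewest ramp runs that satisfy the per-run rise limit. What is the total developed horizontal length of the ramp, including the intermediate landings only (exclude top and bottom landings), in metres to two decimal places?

2646 / 760 = 3.482 → round up to 4 ramp runs. That means 3 intermediate landings.
Horizontal run for 2646 mm of rise at 1:12 is 2646 × 12 = 31752 mm.
3 intermediate landings contribute 3 × 1200 = 3600 mm.
Developed length = 31752 + 3600 = 35352 mm.
= 35.35 m.

35.35 m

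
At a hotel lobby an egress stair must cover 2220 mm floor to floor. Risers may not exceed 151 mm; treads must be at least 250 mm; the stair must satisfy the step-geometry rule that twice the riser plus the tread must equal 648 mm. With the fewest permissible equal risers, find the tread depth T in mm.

⌈2220/151⌉ = 15 risers.
R = 2220 ÷ 15 = 148 mm.
From 2R + T = 648: T = 648 − 296 = 352 mm.

352 mm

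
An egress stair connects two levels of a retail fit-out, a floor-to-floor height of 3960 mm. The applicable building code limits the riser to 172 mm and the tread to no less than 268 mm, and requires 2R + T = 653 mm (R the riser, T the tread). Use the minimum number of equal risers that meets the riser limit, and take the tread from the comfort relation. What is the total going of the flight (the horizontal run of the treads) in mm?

7429 mm

⌈3960/172⌉ = 24 risers.
Riser R = 3960 / 24 = 165 mm, within the 172 mm limit.
Tread T = 653 − 2 × 165 = 323 mm (≥ 268 mm).
24 risers give 23 treads; going = 23 × 323 = 7429 mm.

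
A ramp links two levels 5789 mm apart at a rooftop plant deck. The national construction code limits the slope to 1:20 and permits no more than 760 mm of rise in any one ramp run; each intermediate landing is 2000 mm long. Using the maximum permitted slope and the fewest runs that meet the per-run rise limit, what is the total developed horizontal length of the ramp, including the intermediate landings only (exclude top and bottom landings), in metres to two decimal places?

At most 760 each: 5789/760 = 7.62, giving 8 ramp runs. That means 7 intermediate landings.
Horizontal run for 5789 mm of rise at 1:20 is 5789 × 20 = 115780 mm.
7 intermediate landings contribute 7 × 2000 = 14000 mm.
Total developed length = 115780 + 14000 = 129780 mm.
= 129.78 m.

129.78 m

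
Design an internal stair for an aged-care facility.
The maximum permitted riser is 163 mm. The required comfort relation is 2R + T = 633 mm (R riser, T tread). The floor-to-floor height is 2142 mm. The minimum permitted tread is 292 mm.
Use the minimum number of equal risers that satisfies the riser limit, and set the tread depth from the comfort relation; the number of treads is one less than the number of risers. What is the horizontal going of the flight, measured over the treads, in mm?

4251 mm

2142 / 163 = 13.14, so 14 risers are needed.
Each riser is 2142/14 = 153 mm (≤ 163 mm).
T = 633 − 2·153 = 327 mm, which satisfies the 292 mm minimum.
Treads = 14 − 1 = 13; going = 13 × 327 = 4251 mm.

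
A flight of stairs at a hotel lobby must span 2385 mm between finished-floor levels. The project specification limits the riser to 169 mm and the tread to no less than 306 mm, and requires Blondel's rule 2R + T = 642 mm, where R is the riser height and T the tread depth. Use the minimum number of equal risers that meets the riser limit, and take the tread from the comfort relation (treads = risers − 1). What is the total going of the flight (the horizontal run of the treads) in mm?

2385 / 169 = 14.112 → round up to 15 risers.
Each riser is 2385/15 = 159 mm (≤ 169 mm).
From 2R + T = 642: T = 642 − 318 = 324 mm.
Treads = 15 − 1 = 14; going = 14 × 324 = 4536 mm.

4536 mm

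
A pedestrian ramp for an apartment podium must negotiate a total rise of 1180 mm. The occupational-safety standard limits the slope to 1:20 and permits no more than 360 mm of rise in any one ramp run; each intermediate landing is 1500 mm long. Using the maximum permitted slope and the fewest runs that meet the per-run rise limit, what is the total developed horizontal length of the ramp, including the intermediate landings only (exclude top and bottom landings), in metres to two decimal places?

28.10 m

1180 / 360 = 3.278 → round up to 4 ramp runs. That means 3 intermediate landings.
Ramp run (horizontal) at 1:20: 1180 × 20 = 23600 mm.
3 intermediate landings contribute 3 × 1500 = 4500 mm.
Total developed length = 23600 + 4500 = 28100 mm.
= 28.10 m.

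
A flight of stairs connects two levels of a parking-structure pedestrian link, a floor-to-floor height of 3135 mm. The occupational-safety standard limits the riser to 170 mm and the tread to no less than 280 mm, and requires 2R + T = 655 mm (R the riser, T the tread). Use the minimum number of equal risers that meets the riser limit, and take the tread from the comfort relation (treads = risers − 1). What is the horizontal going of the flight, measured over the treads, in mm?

5850 mm

⌈3135/170⌉ = 19 risers.
R = 3135 ÷ 19 = 165 mm.
T = 655 − 2·165 = 325 mm, which satisfies the 280 mm minimum.
19 risers give 18 treads; going = 18 × 325 = 5850 mm.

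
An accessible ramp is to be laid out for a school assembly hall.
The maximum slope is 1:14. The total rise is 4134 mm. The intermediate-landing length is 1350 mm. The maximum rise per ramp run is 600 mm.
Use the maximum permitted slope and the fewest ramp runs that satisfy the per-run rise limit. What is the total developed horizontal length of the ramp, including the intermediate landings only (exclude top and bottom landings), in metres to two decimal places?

⌈4134/600⌉ = 7 ramp runs. That means 6 intermediate landings.
Horizontal run for 4134 mm of rise at 1:14 is 4134 × 14 = 57876 mm.
6 intermediate landings contribute 6 × 1350 = 8100 mm.
Total developed length = 57876 + 8100 = 65976 mm.
= 65.98 m.

65.98 m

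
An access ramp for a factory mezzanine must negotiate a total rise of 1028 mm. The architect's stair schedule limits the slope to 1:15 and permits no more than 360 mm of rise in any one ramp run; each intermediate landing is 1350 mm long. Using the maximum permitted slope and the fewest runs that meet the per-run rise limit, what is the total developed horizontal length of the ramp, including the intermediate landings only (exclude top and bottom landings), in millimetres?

⌈1028/360⌉ = 3 ramp runs. That means 2 intermediate landings.
Horizontal run for 1028 mm of rise at 1:15 is 1028 × 15 = 15420 mm.
2 intermediate landings contribute 2 × 1350 = 2700 mm.
Total developed length = 15420 + 2700 = 18120 mm.

18120 mm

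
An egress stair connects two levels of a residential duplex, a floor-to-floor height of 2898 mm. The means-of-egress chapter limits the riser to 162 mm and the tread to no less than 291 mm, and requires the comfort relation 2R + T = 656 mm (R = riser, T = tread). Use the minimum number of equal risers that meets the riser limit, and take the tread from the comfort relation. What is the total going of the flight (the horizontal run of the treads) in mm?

2898 / 162 = 17.889 → round up to 18 risers.
Each riser is 2898/18 = 161 mm (≤ 162 mm).
T = 656 − 2·161 = 334 mm, which satisfies the 291 mm minimum.
18 risers give 17 treads; going = 17 × 334 = 5678 mm.

5678 mm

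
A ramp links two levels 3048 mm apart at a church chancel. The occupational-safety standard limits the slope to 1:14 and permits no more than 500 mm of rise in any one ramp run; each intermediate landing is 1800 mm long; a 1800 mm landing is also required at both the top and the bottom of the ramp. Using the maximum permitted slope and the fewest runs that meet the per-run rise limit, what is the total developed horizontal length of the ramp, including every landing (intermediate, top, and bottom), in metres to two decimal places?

57.07 m

3048 / 500 = 6.10, so 7 ramp runs are needed. That means 6 intermediate landings.
Horizontal run for 3048 mm of rise at 1:14 is 3048 × 14 = 42672 mm.
6 intermediate landings contribute 6 × 1800 = 10800 mm.
Top and bottom landings: 2 × 1800 = 3600 mm.
Total = 42672 + 10800 + 3600 = 57072 mm.
= 57.07 m.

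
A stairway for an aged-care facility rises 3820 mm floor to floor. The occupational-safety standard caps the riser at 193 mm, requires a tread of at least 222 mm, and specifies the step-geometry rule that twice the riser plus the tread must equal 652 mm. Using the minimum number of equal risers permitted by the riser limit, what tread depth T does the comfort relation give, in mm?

⌈3820/193⌉ = 20 risers.
Riser R = 3820 / 20 = 191 mm, within the 193 mm limit.
T = 652 − 2·191 = 270 mm, which satisfies the 222 mm minimum.

270 mm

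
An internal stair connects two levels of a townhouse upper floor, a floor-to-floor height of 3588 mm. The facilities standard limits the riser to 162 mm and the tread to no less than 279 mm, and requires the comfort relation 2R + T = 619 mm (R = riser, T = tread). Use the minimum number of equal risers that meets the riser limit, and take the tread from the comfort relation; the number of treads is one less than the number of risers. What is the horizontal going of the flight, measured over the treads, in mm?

3588 / 162 = 22.148 → round up to 23 risers.
Riser R = 3588 / 23 = 156 mm, within the 162 mm limit.
T = 619 − 2·156 = 307 mm, which satisfies the 279 mm minimum.
Going = (23 − 1) × 307 = 6754 mm.

6754 mm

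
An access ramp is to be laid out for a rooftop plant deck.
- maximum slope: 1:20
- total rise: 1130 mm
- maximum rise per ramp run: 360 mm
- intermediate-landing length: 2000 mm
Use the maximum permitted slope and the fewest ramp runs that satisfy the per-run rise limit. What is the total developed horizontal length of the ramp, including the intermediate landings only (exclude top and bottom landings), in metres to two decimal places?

⌈1130/360⌉ = 4 ramp runs. That means 3 intermediate landings.
Ramp run (horizontal) at 1:20: 1130 × 20 = 22600 mm.
3 intermediate landings contribute 3 × 2000 = 6000 mm.
Total developed length = 22600 + 6000 = 28600 mm.
= 28.60 m.

28.60 m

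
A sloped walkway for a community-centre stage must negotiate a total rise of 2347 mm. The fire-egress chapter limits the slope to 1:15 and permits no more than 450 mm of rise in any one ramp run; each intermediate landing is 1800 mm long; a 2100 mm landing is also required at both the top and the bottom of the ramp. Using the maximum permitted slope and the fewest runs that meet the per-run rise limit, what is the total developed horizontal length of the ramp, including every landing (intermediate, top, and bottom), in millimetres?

At most 450 each: 2347/450 = 5.22, giving 6 ramp runs. That means 5 intermediate landings.
Horizontal run for 2347 mm of rise at 1:15 is 2347 × 15 = 35205 mm.
Intermediate landings: 5 × 1800 = 9000 mm.
Top and bottom landings: 2 × 2100 = 4200 mm.
Total = 35205 + 9000 + 4200 = 48405 mm.

48405 mm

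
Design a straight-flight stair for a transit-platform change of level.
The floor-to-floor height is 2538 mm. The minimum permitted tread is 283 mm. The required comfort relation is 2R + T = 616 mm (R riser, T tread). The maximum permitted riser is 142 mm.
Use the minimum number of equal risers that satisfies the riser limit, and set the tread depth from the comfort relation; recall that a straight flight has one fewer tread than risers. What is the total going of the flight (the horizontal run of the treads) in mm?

2538 / 142 = 17.873 → round up to 18 risers.
R = 2538 ÷ 18 = 141 mm.
T = 616 − 2·141 = 334 mm, which satisfies the 283 mm minimum.
Treads = 18 − 1 = 17; going = 17 × 334 = 5678 mm.

5678 mm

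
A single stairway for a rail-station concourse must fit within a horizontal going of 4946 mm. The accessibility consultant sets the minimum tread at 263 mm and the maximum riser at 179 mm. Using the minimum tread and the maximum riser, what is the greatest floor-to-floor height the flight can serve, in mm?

4946 / 263 = 18.81, so 18 treads fit.
Risers = treads + 1 = 19.
Maximum height = 19 × 179 = 3401 mm.

3401 mm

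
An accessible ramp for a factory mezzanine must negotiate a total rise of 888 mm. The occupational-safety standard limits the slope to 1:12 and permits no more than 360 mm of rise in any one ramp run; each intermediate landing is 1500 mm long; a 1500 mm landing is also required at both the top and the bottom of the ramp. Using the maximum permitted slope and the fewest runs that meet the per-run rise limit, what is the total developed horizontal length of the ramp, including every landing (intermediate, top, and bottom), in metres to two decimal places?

888 / 360 = 2.467 → round up to 3 ramp runs. That means 2 intermediate landings.
Ramp run (horizontal) at 1:12: 888 × 12 = 10656 mm.
Intermediate landings: 2 × 1500 = 3000 mm.
Top and bottom landings: 2 × 1500 = 3000 mm.
Total = 10656 + 3000 + 3000 = 16656 mm.
= 16.66 m.

16.66 m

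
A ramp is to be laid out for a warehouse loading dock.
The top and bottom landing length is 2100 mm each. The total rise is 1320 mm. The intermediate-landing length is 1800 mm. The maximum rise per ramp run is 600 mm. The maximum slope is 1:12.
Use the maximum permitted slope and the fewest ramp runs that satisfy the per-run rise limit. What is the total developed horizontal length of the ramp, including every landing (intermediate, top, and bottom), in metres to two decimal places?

23.64 m

⌈1320/600⌉ = 3 ramp runs. That means 2 intermediate landings.
Horizontal run for 1320 mm of rise at 1:12 is 1320 × 12 = 15840 mm.
Intermediate landings: 2 × 1800 = 3600 mm.
Top and bottom landings: 2 × 2100 = 4200 mm.
Total = 15840 + 3600 + 4200 = 23640 mm.
= 23.64 m.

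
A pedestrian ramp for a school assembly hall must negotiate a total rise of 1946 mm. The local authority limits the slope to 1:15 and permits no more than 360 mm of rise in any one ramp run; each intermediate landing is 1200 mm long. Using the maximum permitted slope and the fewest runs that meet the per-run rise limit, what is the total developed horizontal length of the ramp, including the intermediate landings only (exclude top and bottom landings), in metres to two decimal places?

⌈1946/360⌉ = 6 ramp runs. That means 5 intermediate landings.
Ramp run (horizontal) at 1:15: 1946 × 15 = 29190 mm.
Intermediate landings: 5 × 1200 = 6000 mm.
Total developed length = 29190 + 6000 = 35190 mm.
= 35.19 m.

35.19 m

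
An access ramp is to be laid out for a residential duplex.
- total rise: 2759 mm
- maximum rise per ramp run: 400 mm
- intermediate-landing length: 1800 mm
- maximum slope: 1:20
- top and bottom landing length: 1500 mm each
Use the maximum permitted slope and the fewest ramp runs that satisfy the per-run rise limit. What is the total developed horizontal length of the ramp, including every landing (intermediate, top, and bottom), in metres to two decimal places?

68.98 m

2759 / 400 = 6.897 → round up to 7 ramp runs. That means 6 intermediate landings.
Horizontal run for 2759 mm of rise at 1:20 is 2759 × 20 = 55180 mm.
6 intermediate landings contribute 6 × 1800 = 10800 mm.
Top and bottom landings: 2 × 1500 = 3000 mm.
Total = 55180 + 10800 + 3000 = 68980 mm.
= 68.98 m.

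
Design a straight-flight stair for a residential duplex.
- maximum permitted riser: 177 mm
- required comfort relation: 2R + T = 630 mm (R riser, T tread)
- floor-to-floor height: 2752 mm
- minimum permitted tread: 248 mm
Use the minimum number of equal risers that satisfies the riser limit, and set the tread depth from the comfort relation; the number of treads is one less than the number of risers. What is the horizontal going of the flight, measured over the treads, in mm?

4290 mm

2752 / 177 = 15.55, so 16 risers are needed.
Riser R = 2752 / 16 = 172 mm, within the 177 mm limit.
T = 630 − 2·172 = 286 mm, which satisfies the 248 mm minimum.
Treads = 16 − 1 = 15; going = 15 × 286 = 4290 mm.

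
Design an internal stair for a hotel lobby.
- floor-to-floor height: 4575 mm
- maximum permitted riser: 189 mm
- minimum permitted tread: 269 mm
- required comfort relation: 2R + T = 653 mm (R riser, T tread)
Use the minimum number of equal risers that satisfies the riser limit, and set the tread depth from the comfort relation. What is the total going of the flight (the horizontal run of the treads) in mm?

At most 189 each: 4575/189 = 24.21, giving 25 risers.
Riser R = 4575 / 25 = 183 mm, within the 189 mm limit.
Tread T = 653 − 2 × 183 = 287 mm (≥ 269 mm).
25 risers give 24 treads; going = 24 × 287 = 6888 mm.

6888 mm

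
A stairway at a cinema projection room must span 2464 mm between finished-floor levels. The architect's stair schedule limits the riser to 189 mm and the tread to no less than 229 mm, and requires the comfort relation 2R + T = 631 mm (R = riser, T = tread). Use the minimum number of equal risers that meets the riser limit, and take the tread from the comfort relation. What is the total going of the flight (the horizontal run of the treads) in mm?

⌈2464/189⌉ = 14 risers.
R = 2464 ÷ 14 = 176 mm.
T = 631 − 2·176 = 279 mm, which satisfies the 229 mm minimum.
Going = (14 − 1) × 279 = 3627 mm.

3627 mm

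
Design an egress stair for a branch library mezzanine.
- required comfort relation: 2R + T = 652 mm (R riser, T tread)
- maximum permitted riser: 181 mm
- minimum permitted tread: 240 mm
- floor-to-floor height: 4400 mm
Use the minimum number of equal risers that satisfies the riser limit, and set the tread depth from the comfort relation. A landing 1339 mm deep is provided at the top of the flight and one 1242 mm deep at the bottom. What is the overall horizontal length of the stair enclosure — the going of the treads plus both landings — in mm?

⌈4400/181⌉ = 25 risers.
R = 4400 ÷ 25 = 176 mm.
From 2R + T = 652: T = 652 − 352 = 300 mm.
25 risers give 24 treads; going = 24 × 300 = 7200 mm.
Add landings: 7200 + 1339 + 1242 = 9781 mm.

9781 mm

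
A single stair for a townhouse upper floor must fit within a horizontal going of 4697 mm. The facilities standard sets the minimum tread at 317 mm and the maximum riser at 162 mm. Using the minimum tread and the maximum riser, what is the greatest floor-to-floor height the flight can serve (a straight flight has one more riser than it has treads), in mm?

2430 mm

Treads that fit: ⌊4697 / 317⌋ = 14.
Risers = treads + 1 = 15.
Maximum height = 15 × 162 = 2430 mm.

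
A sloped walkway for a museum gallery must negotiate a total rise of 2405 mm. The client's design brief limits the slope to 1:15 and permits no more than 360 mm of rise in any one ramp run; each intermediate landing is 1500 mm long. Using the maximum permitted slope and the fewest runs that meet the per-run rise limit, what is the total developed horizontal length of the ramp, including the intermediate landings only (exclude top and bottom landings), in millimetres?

45075 mm

2405 / 360 = 6.681 → round up to 7 ramp runs. That means 6 intermediate landings.
Ramp run (horizontal) at 1:15: 2405 × 15 = 36075 mm.
Intermediate landings: 6 × 1500 = 9000 mm.
Developed length = 36075 + 9000 = 45075 mm.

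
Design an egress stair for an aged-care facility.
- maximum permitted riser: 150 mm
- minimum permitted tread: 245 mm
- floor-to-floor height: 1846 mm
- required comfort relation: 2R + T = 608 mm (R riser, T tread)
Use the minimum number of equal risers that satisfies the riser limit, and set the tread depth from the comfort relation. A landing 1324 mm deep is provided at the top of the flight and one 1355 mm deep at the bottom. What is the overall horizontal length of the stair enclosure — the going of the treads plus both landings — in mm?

6567 mm

⌈1846/150⌉ = 13 risers.
Riser R = 1846 / 13 = 142 mm, within the 150 mm limit.
Tread T = 608 − 2 × 142 = 324 mm (≥ 245 mm).
13 risers give 12 treads; going = 12 × 324 = 3888 mm.
Enclosure = 3888 + 1324 + 1355 = 6567 mm.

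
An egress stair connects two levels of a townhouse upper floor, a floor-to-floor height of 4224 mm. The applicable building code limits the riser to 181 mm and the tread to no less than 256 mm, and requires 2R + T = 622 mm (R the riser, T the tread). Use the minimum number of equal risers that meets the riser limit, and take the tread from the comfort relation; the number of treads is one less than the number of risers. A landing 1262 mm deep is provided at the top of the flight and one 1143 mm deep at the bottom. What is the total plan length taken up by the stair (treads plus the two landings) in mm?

At most 181 each: 4224/181 = 23.34, giving 24 risers.
Each riser is 4224/24 = 176 mm (≤ 181 mm).
T = 622 − 2·176 = 270 mm, which satisfies the 256 mm minimum.
Going = (24 − 1) × 270 = 6210 mm.
Add landings: 6210 + 1262 + 1143 = 8615 mm.

8615 mm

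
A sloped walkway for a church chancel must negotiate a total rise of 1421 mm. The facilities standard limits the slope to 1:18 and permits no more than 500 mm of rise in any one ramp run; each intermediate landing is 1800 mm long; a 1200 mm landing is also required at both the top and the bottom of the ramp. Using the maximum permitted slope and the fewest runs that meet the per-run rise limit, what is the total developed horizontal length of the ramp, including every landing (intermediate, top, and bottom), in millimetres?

⌈1421/500⌉ = 3 ramp runs. That means 2 intermediate landings.
Ramp run (horizontal) at 1:18: 1421 × 18 = 25578 mm.
Intermediate landings: 2 × 1800 = 3600 mm.
Top and bottom landings: 2 × 1200 = 2400 mm.
Total = 25578 + 3600 + 2400 = 31578 mm.

31578 mm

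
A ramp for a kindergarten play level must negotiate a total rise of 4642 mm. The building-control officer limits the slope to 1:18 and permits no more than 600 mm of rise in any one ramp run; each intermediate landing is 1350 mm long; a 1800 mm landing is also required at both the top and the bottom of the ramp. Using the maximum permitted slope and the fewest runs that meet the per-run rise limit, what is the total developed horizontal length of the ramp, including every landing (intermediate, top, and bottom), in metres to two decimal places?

96.61 m

4642 / 600 = 7.74, so 8 ramp runs are needed. That means 7 intermediate landings.
Horizontal run for 4642 mm of rise at 1:18 is 4642 × 18 = 83556 mm.
7 intermediate landings contribute 7 × 1350 = 9450 mm.
Top and bottom landings: 2 × 1800 = 3600 mm.
Total = 83556 + 9450 + 3600 = 96606 mm.
= 96.61 m.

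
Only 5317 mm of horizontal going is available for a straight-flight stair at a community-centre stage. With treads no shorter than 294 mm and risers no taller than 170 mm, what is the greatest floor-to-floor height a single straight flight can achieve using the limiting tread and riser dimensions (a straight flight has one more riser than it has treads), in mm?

5317 / 294 = 18.09, so 18 treads fit.
Risers = treads + 1 = 19.
Maximum height = 19 × 170 = 3230 mm.

3230 mm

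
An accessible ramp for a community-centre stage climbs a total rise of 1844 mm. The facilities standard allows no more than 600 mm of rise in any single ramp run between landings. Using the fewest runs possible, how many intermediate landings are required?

1844 / 600 = 3.073 → round up to 4 ramp runs.
4 runs are separated by 3 intermediate landings.

3 intermediate landings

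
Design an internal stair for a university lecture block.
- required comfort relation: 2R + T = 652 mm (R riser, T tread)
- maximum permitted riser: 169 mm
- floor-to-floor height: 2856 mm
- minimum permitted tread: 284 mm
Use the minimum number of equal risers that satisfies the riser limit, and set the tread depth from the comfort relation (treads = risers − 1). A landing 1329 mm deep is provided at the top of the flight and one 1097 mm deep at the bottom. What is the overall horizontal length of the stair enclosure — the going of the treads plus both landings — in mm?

At most 169 each: 2856/169 = 16.90, giving 17 risers.
Riser R = 2856 / 17 = 168 mm, within the 169 mm limit.
Tread T = 652 − 2 × 168 = 316 mm (≥ 284 mm).
Going = (17 − 1) × 316 = 5056 mm.
Add landings: 5056 + 1329 + 1097 = 7482 mm.

7482 mm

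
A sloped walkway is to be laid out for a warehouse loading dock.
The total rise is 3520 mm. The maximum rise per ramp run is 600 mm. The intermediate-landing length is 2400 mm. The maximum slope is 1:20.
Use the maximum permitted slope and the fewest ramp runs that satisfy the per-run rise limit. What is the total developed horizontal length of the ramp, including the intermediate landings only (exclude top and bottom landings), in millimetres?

At most 600 each: 3520/600 = 5.87, giving 6 ramp runs. That means 5 intermediate landings.
Horizontal run for 3520 mm of rise at 1:20 is 3520 × 20 = 70400 mm.
5 intermediate landings contribute 5 × 2400 = 12000 mm.
Total developed length = 70400 + 12000 = 82400 mm.

82400 mm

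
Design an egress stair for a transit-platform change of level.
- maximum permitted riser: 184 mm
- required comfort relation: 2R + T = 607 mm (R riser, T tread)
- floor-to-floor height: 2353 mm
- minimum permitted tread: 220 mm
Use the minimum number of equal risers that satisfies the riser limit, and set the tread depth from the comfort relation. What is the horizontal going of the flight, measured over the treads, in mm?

2940 mm

At most 184 each: 2353/184 = 12.79, giving 13 risers.
Riser R = 2353 / 13 = 181 mm, within the 184 mm limit.
Tread T = 607 − 2 × 181 = 245 mm (≥ 220 mm).
13 risers give 12 treads; going = 12 × 245 = 2940 mm.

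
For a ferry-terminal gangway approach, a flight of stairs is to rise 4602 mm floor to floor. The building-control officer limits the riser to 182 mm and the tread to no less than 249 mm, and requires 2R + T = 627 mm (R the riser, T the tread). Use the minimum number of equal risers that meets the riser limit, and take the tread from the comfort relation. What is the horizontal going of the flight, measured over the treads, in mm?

⌈4602/182⌉ = 26 risers.
Each riser is 4602/26 = 177 mm (≤ 182 mm).
Tread T = 627 − 2 × 177 = 273 mm (≥ 249 mm).
26 risers give 25 treads; going = 25 × 273 = 6825 mm.

6825 mm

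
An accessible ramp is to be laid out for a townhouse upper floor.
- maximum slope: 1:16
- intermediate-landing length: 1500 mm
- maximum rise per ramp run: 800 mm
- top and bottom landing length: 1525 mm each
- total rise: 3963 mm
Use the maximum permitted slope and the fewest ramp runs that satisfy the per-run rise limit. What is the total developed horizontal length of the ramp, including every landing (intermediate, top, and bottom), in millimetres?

⌈3963/800⌉ = 5 ramp runs. That means 4 intermediate landings.
Horizontal run for 3963 mm of rise at 1:16 is 3963 × 16 = 63408 mm.
4 intermediate landings contribute 4 × 1500 = 6000 mm.
Top and bottom landings: 2 × 1525 = 3050 mm.
Total = 63408 + 6000 + 3050 = 72458 mm.

72458 mm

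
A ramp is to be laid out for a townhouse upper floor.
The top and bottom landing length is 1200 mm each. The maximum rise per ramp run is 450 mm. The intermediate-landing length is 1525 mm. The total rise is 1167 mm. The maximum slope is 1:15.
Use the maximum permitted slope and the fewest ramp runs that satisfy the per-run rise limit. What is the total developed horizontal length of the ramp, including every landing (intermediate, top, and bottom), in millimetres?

At most 450 each: 1167/450 = 2.59, giving 3 ramp runs. That means 2 intermediate landings.
Ramp run (horizontal) at 1:15: 1167 × 15 = 17505 mm.
2 intermediate landings contribute 2 × 1525 = 3050 mm.
Top and bottom landings: 2 × 1200 = 2400 mm.
Total = 17505 + 3050 + 2400 = 22955 mm.

22955 mm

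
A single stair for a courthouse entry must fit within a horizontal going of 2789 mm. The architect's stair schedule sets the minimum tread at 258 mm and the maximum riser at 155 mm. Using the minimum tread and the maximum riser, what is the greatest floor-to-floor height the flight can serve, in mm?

Treads that fit: ⌊2789 / 258⌋ = 10.
Risers = treads + 1 = 11.
Maximum height = 11 × 155 = 1705 mm.

1705 mm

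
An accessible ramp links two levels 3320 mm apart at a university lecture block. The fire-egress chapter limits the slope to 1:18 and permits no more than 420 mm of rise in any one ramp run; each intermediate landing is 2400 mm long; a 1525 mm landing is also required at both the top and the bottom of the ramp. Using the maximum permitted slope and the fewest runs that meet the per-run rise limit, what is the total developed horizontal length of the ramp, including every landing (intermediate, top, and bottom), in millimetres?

3320 / 420 = 7.905 → round up to 8 ramp runs. That means 7 intermediate landings.
Ramp run (horizontal) at 1:18: 3320 × 18 = 59760 mm.
Intermediate landings: 7 × 2400 = 16800 mm.
Top and bottom landings: 2 × 1525 = 3050 mm.
Total = 59760 + 16800 + 3050 = 79610 mm.

79610 mm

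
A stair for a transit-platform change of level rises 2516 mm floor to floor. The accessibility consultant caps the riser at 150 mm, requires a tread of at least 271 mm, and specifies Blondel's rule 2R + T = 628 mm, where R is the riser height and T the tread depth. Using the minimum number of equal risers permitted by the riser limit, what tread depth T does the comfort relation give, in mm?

332 mm

⌈2516/150⌉ = 17 risers.
Each riser is 2516/17 = 148 mm (≤ 150 mm).
From 2R + T = 628: T = 628 − 296 = 332 mm.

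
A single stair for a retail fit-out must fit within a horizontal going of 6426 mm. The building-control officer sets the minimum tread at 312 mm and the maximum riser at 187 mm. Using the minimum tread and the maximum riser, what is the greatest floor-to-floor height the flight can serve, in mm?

Treads that fit: ⌊6426 / 312⌋ = 20.
Risers = treads + 1 = 21.
Maximum height = 21 × 187 = 3927 mm.

3927 mm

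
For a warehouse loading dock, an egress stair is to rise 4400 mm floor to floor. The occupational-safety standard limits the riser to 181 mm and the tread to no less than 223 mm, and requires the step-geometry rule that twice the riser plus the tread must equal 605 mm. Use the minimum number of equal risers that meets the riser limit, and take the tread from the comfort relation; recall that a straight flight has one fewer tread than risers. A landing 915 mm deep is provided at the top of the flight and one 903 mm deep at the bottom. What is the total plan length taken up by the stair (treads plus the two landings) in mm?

At most 181 each: 4400/181 = 24.31, giving 25 risers.
Each riser is 4400/25 = 176 mm (≤ 181 mm).
From 2R + T = 605: T = 605 − 352 = 253 mm.
Treads = 25 − 1 = 24; going = 24 × 253 = 6072 mm.
Enclosure = 6072 + 915 + 903 = 7890 mm.

7890 mm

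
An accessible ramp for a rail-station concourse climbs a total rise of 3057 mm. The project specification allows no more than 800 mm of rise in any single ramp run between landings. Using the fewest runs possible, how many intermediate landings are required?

3057 / 800 = 3.821 → round up to 4 ramp runs.
4 runs are separated by 3 intermediate landings.

3 intermediate landings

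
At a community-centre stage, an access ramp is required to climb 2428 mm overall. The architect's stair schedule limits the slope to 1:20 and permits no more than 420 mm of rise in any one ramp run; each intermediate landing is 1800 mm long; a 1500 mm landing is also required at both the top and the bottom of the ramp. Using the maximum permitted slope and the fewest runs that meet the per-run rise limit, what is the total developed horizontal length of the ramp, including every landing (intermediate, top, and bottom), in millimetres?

At most 420 each: 2428/420 = 5.78, giving 6 ramp runs. That means 5 intermediate landings.
Ramp run (horizontal) at 1:20: 2428 × 20 = 48560 mm.
5 intermediate landings contribute 5 × 1800 = 9000 mm.
Top and bottom landings: 2 × 1500 = 3000 mm.
Total = 48560 + 9000 + 3000 = 60560 mm.

60560 mm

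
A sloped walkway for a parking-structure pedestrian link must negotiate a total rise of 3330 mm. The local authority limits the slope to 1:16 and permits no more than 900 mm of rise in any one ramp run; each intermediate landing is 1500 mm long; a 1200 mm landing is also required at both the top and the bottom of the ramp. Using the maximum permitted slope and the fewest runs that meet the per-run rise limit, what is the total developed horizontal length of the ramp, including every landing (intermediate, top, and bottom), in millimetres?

60180 mm

3330 / 900 = 3.700 → round up to 4 ramp runs. That means 3 intermediate landings.
Ramp run (horizontal) at 1:16: 3330 × 16 = 53280 mm.
Intermediate landings: 3 × 1500 = 4500 mm.
Top and bottom landings: 2 × 1200 = 2400 mm.
Total = 53280 + 4500 + 2400 = 60180 mm.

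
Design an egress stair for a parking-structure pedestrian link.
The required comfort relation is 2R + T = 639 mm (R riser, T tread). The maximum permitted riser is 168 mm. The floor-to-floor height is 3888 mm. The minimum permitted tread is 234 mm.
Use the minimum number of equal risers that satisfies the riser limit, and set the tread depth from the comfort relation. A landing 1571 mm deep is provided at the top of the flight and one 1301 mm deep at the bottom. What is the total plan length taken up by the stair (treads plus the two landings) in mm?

10117 mm

3888 / 168 = 23.14, so 24 risers are needed.
R = 3888 ÷ 24 = 162 mm.
T = 639 − 2·162 = 315 mm, which satisfies the 234 mm minimum.
24 risers give 23 treads; going = 23 × 315 = 7245 mm.
Enclosure = 7245 + 1571 + 1301 = 10117 mm.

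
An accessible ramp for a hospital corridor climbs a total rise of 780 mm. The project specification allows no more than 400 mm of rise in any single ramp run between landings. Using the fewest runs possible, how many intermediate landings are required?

1 intermediate landings

780 / 400 = 1.95, so 2 ramp runs are needed.
2 runs are separated by 1 intermediate landings.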